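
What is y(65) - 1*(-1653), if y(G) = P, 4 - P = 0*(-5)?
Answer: 1657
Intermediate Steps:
P = 4 (P = 4 - 0*(-5) = 4 - 1*0 = 4 + 0 = 4)
y(G) = 4
y(65) - 1*(-1653) = 4 - 1*(-1653) = 4 + 1653 = 1657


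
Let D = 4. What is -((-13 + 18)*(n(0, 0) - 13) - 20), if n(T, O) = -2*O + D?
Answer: 65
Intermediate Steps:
n(T, O) = 4 - 2*O (n(T, O) = -2*O + 4 = 4 - 2*O)
-((-13 + 18)*(n(0, 0) - 13) - 20) = -((-13 + 18)*((4 - 2*0) - 13) - 20) = -(5*((4 + 0) - 13) - 20) = -(5*(4 - 13) - 20) = -(5*(-9) - 20) = -(-45 - 20) = -1*(-65) = 65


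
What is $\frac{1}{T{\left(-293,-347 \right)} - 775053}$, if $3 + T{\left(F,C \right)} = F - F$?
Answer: $- \frac{1}{775056} \approx -1.2902 \cdot 10^{-6}$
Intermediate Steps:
$T{\left(F,C \right)} = -3$ ($T{\left(F,C \right)} = -3 + \left(F - F\right) = -3 + 0 = -3$)
$\frac{1}{T{\left(-293,-347 \right)} - 775053} = \frac{1}{-3 - 775053} = \frac{1}{-775056} = - \frac{1}{775056}$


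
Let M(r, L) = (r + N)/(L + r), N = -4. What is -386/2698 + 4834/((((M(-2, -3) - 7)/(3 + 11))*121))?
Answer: -457151857/4733641 ≈ -96.575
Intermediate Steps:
M(r, L) = (-4 + r)/(L + r) (M(r, L) = (r - 4)/(L + r) = (-4 + r)/(L + r))
-386/2698 + 4834/((((M(-2, -3) - 7)/(3 + 11))*121)) = -386/2698 + 4834/(((((-4 - 2)/(-3 - 2) - 7)/(3 + 11))*121)) = -386*1/2698 + 4834/((((-6/(-5) - 7)/14)*121)) = -193/1349 + 4834/((((-⅕*(-6) - 7)*(1/14))*121)) = -193/1349 + 4834/((((6/5 - 7)*(1/14))*121)) = -193/1349 + 4834/((-29/5*1/14*121)) = -193/1349 + 4834/((-29/70*121)) = -193/1349 + 4834/(-3509/70) = -193/1349 + 4834*(-70/3509) = -193/1349 - 338380/3509 = -457151857/4733641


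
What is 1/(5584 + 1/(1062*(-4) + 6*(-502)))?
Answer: 7260/40539839 ≈ 0.00017908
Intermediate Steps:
1/(5584 + 1/(1062*(-4) + 6*(-502))) = 1/(5584 + 1/(-4248 - 3012)) = 1/(5584 + 1/(-7260)) = 1/(5584 - 1/7260) = 1/(40539839/7260) = 7260/40539839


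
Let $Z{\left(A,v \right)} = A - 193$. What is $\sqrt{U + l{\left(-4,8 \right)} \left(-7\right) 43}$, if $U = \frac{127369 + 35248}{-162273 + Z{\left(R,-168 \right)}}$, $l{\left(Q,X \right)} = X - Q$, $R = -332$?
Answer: $\frac{7 i \sqrt{1954203911886}}{162798} \approx 60.108 i$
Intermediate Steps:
$Z{\left(A,v \right)} = -193 + A$ ($Z{\left(A,v \right)} = A - 193 = -193 + A$)
$U = - \frac{162617}{162798}$ ($U = \frac{127369 + 35248}{-162273 - 525} = \frac{162617}{-162273 - 525} = \frac{162617}{-162798} = 162617 \left(- \frac{1}{162798}\right) = - \frac{162617}{162798} \approx -0.99889$)
$\sqrt{U + l{\left(-4,8 \right)} \left(-7\right) 43} = \sqrt{- \frac{162617}{162798} + \left(8 - -4\right) \left(-7\right) 43} = \sqrt{- \frac{162617}{162798} + \left(8 + 4\right) \left(-7\right) 43} = \sqrt{- \frac{162617}{162798} + 12 \left(-7\right) 43} = \sqrt{- \frac{162617}{162798} - 3612} = \sqrt{- \frac{588188993}{162798}} = \frac{7 i \sqrt{1954203911886}}{162798}$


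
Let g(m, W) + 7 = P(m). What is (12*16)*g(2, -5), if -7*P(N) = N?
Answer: -9792/7 ≈ -1398.9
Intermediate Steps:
P(N) = -N/7
g(m, W) = -7 - m/7
(12*16)*g(2, -5) = (12*16)*(-7 - ⅐*2) = 192*(-7 - 2/7) = 192*(-51/7) = -9792/7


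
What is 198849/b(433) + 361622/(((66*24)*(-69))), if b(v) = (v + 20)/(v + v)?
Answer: 3136826808083/8251848 ≈ 3.8014e+5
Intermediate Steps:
b(v) = (20 + v)/(2*v) (b(v) = (20 + v)/((2*v)) = (20 + v)*(1/(2*v)) = (20 + v)/(2*v))
198849/b(433) + 361622/(((66*24)*(-69))) = 198849/(((1/2)*(20 + 433)/433)) + 361622/(((66*24)*(-69))) = 198849/(((1/2)*(1/433)*453)) + 361622/((1584*(-69))) = 198849/(453/866) + 361622/(-109296) = 198849*(866/453) + 361622*(-1/109296) = 57401078/151 - 180811/54648 = 3136826808083/8251848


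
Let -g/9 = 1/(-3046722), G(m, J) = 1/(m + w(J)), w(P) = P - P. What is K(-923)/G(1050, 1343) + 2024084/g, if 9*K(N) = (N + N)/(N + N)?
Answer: 685202361522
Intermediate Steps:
w(P) = 0
G(m, J) = 1/m (G(m, J) = 1/(m + 0) = 1/m)
K(N) = ⅑ (K(N) = ((N + N)/(N + N))/9 = ((2*N)/((2*N)))/9 = ((2*N)*(1/(2*N)))/9 = (⅑)*1 = ⅑)
g = 3/1015574 (g = -9/(-3046722) = -9*(-1/3046722) = 3/1015574 ≈ 2.9540e-6)
K(-923)/G(1050, 1343) + 2024084/g = 1/(9*(1/1050)) + 2024084/(3/1015574) = 1/(9*(1/1050)) + 2024084*(1015574/3) = (⅑)*1050 + 2055607084216/3 = 350/3 + 2055607084216/3 = 685202361522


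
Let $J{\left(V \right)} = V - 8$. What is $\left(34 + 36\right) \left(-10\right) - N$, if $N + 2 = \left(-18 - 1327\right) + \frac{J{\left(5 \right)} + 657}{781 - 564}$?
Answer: $\frac{139745}{217} \approx 643.99$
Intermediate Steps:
$J{\left(V \right)} = -8 + V$
$N = - \frac{291645}{217}$ ($N = -2 + \left(\left(-18 - 1327\right) + \frac{\left(-8 + 5\right) + 657}{781 - 564}\right) = -2 - \left(1345 - \frac{-3 + 657}{217}\right) = -2 + \left(-1345 + 654 \cdot \frac{1}{217}\right) = -2 + \left(-1345 + \frac{654}{217}\right) = -2 - \frac{291211}{217} = - \frac{291645}{217} \approx -1344.0$)
$\left(34 + 36\right) \left(-10\right) - N = \left(34 + 36\right) \left(-10\right) - - \frac{291645}{217} = 70 \left(-10\right) + \frac{291645}{217} = -700 + \frac{291645}{217} = \frac{139745}{217}$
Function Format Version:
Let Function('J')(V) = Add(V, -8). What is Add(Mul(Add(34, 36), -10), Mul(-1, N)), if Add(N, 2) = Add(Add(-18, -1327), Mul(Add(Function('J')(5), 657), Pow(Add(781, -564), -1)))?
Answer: Rational(139745, 217) ≈ 643.99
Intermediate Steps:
Function('J')(V) = Add(-8, V)
N = Rational(-291645, 217) (N = Add(-2, Add(Add(-18, -1327), Mul(Add(Add(-8, 5), 657), Pow(Add(781, -564), -1)))) = Add(-2, Add(-1345, Mul(Add(-3, 657), Pow(217, -1)))) = Add(-2, Add(-1345, Mul(654, Rational(1, 217)))) = Add(-2, Add(-1345, Rational(654, 217))) = Add(-2, Rational(-291211, 217)) = Rational(-291645, 217) ≈ -1344.0)
Add(Mul(Add(34, 36), -10), Mul(-1, N)) = Add(Mul(Add(34, 36), -10), Mul(-1, Rational(-291645, 217))) = Add(Mul(70, -10), Rational(291645, 217)) = Add(-700, Rational(291645, 217)) = Rational(139745, 217)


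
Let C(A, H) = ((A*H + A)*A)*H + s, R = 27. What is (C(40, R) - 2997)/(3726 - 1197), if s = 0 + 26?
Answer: 1206629/2529 ≈ 477.12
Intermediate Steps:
s = 26
C(A, H) = 26 + A*H*(A + A*H) (C(A, H) = ((A*H + A)*A)*H + 26 = ((A + A*H)*A)*H + 26 = (A*(A + A*H))*H + 26 = A*H*(A + A*H) + 26 = 26 + A*H*(A + A*H))
(C(40, R) - 2997)/(3726 - 1197) = ((26 + 27*40² + 40²*27²) - 2997)/(3726 - 1197) = ((26 + 27*1600 + 1600*729) - 2997)/2529 = ((26 + 43200 + 1166400) - 2997)*(1/2529) = (1209626 - 2997)*(1/2529) = 1206629*(1/2529) = 1206629/2529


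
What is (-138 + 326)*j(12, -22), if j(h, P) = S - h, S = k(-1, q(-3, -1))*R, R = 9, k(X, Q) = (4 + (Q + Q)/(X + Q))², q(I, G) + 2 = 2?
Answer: 24816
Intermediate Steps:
q(I, G) = 0 (q(I, G) = -2 + 2 = 0)
k(X, Q) = (4 + 2*Q/(Q + X))² (k(X, Q) = (4 + (2*Q)/(Q + X))² = (4 + 2*Q/(Q + X))²)
S = 144 (S = (4*(2*(-1) + 3*0)²/(0 - 1)²)*9 = (4*(-2 + 0)²/(-1)²)*9 = (4*1*(-2)²)*9 = (4*1*4)*9 = 16*9 = 144)
j(h, P) = 144 - h
(-138 + 326)*j(12, -22) = (-138 + 326)*(144 - 1*12) = 188*(144 - 12) = 188*132 = 24816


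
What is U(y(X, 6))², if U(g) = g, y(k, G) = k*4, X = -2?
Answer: 64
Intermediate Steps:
y(k, G) = 4*k
U(y(X, 6))² = (4*(-2))² = (-8)² = 64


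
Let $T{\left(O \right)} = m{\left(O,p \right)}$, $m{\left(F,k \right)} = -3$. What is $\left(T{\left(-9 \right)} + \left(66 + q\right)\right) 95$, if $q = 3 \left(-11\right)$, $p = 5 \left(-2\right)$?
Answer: $2850$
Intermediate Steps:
$p = -10$
$T{\left(O \right)} = -3$
$q = -33$
$\left(T{\left(-9 \right)} + \left(66 + q\right)\right) 95 = \left(-3 + \left(66 - 33\right)\right) 95 = \left(-3 + 33\right) 95 = 30 \cdot 95 = 2850$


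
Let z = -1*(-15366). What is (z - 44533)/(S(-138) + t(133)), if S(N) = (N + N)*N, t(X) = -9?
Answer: -29167/38079 ≈ -0.76596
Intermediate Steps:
z = 15366
S(N) = 2*N**2 (S(N) = (2*N)*N = 2*N**2)
(z - 44533)/(S(-138) + t(133)) = (15366 - 44533)/(2*(-138)**2 - 9) = -29167/(2*19044 - 9) = -29167/(38088 - 9) = -29167/38079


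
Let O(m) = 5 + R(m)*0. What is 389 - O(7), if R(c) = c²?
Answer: 384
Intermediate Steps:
O(m) = 5 (O(m) = 5 + m²*0 = 5 + 0 = 5)
389 - O(7) = 389 - 1*5 = 389 - 5 = 384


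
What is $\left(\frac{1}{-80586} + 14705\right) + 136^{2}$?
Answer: $\frac{2675535785}{80586} \approx 33201.0$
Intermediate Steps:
$\left(\frac{1}{-80586} + 14705\right) + 136^{2} = \left(- \frac{1}{80586} + 14705\right) + 18496 = \frac{1185017129}{80586} + 18496 = \frac{2675535785}{80586}$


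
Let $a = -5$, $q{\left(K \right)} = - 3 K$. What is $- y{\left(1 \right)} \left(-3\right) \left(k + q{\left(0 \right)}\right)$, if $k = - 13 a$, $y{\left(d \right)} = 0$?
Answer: $0$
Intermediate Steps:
$k = 65$ ($k = \left(-13\right) \left(-5\right) = 65$)
$- y{\left(1 \right)} \left(-3\right) \left(k + q{\left(0 \right)}\right) = \left(-1\right) 0 \left(-3\right) \left(65 - 0\right) = 0 \left(-3\right) \left(65 + 0\right) = 0 \cdot 65 = 0$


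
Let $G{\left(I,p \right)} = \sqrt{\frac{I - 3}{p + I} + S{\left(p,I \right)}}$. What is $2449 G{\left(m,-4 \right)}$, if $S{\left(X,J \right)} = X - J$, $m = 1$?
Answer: $\frac{2449 i \sqrt{39}}{3} \approx 5098.0 i$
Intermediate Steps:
$G{\left(I,p \right)} = \sqrt{p - I + \frac{-3 + I}{I + p}}$ ($G{\left(I,p \right)} = \sqrt{\frac{I - 3}{p + I} - \left(I - p\right)} = \sqrt{\frac{-3 + I}{I + p} - \left(I - p\right)} = \sqrt{p - I + \frac{-3 + I}{I + p}}$)
$2449 G{\left(m,-4 \right)} = 2449 \sqrt{\frac{-3 + 1 - \left(1 - 4\right) \left(1 - -4\right)}{1 - 4}} = 2449 \sqrt{\frac{-3 + 1 - - 3 \left(1 + 4\right)}{-3}} = 2449 \sqrt{- \frac{-3 + 1 - \left(-3\right) 5}{3}} = 2449 \sqrt{- \frac{-3 + 1 + 15}{3}} = 2449 \sqrt{\left(- \frac{1}{3}\right) 13} = 2449 \sqrt{- \frac{13}{3}} = 2449 \frac{i \sqrt{39}}{3} = \frac{2449 i \sqrt{39}}{3}$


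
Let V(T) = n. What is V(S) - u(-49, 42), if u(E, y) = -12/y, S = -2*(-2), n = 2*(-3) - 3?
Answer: -61/7 ≈ -8.7143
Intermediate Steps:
n = -9 (n = -6 - 3 = -9)
S = 4
V(T) = -9
V(S) - u(-49, 42) = -9 - (-12)/42 = -9 - 1*(-2/7) = -9 + 2/7 = -61/7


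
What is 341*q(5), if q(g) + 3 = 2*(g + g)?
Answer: 5797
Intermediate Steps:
q(g) = -3 + 4*g (q(g) = -3 + 2*(g + g) = -3 + 2*(2*g) = -3 + 4*g)
341*q(5) = 341*(-3 + 4*5) = 341*(-3 + 20) = 341*17 = 5797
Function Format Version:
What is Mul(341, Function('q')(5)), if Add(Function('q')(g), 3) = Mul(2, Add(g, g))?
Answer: 5797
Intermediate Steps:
Function('q')(g) = Add(-3, Mul(4, g)) (Function('q')(g) = Add(-3, Mul(2, Add(g, g))) = Add(-3, Mul(2, Mul(2, g))) = Add(-3, Mul(4, g)))
Mul(341, Function('q')(5)) = Mul(341, Add(-3, Mul(4, 5))) = Mul(341, Add(-3, 20)) = Mul(341, 17) = 5797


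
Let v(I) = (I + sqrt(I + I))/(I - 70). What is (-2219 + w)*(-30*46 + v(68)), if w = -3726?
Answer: 8406230 + 5945*sqrt(34) ≈ 8.4409e+6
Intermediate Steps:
v(I) = (I + sqrt(2)*sqrt(I))/(-70 + I) (v(I) = (I + sqrt(2*I))/(-70 + I) = (I + sqrt(2)*sqrt(I))/(-70 + I))
(-2219 + w)*(-30*46 + v(68)) = (-2219 - 3726)*(-30*46 + (68 + sqrt(2)*sqrt(68))/(-70 + 68)) = -5945*(-1380 + (68 + sqrt(2)*(2*sqrt(17)))/(-2)) = -5945*(-1380 - (68 + 2*sqrt(34))/2) = -5945*(-1380 + (-34 - sqrt(34))) = -5945*(-1414 - sqrt(34)) = 8406230 + 5945*sqrt(34)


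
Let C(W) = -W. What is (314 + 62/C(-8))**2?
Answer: 1656369/16 ≈ 1.0352e+5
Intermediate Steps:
(314 + 62/C(-8))**2 = (314 + 62/((-1*(-8))))**2 = (314 + 62/8)**2 = (314 + 62*(1/8))**2 = (314 + 31/4)**2 = (1287/4)**2 = 1656369/16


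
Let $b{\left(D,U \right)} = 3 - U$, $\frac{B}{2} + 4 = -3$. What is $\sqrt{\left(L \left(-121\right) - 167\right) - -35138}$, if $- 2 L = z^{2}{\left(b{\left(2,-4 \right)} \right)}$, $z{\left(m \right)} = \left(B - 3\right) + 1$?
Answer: $\sqrt{50459} \approx 224.63$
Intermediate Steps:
$B = -14$ ($B = -8 + 2 \left(-3\right) = -8 - 6 = -14$)
$z{\left(m \right)} = -16$ ($z{\left(m \right)} = \left(-14 - 3\right) + 1 = -17 + 1 = -16$)
$L = -128$ ($L = - \frac{\left(-16\right)^{2}}{2} = \left(- \frac{1}{2}\right) 256 = -128$)
$\sqrt{\left(L \left(-121\right) - 167\right) - -35138} = \sqrt{\left(\left(-128\right) \left(-121\right) - 167\right) - -35138} = \sqrt{\left(15488 - 167\right) + \left(35256 - 118\right)} = \sqrt{15321 + 35138} = \sqrt{50459}$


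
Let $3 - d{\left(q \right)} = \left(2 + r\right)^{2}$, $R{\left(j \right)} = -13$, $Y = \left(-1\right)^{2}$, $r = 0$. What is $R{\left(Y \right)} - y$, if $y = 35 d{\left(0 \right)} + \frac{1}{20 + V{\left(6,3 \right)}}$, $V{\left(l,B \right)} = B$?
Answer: $\frac{505}{23} \approx 21.957$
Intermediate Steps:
$Y = 1$
$d{\left(q \right)} = -1$ ($d{\left(q \right)} = 3 - \left(2 + 0\right)^{2} = 3 - 2^{2} = 3 - 4 = -1$)
$y = - \frac{804}{23}$ ($y = 35 \left(-1\right) + \frac{1}{20 + 3} = -35 + \frac{1}{23} = - \frac{804}{23} \approx -34.957$)
$R{\left(Y \right)} - y = -13 - - \frac{804}{23} = -13 + \frac{804}{23} = \frac{505}{23}$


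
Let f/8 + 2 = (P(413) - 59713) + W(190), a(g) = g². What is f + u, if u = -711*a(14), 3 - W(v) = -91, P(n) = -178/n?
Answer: -254543236/413 ≈ -6.1633e+5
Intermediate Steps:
W(v) = 94 (W(v) = 3 - 1*(-91) = 3 + 91 = 94)
f = -196989208/413 (f = -16 + 8*((-178/413 - 59713) + 94) = -16 + 8*(-24661647/413 + 94) = -16 + 8*(-24622825/413) = -16 - 196982600/413 = -196989208/413 ≈ -4.7697e+5)
u = -139356 (u = -711*14² = -711*196 = -139356)
f + u = -196989208/413 - 139356 = -254543236/413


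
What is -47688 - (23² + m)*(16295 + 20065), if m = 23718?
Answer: -881668608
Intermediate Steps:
-47688 - (23² + m)*(16295 + 20065) = -47688 - (23² + 23718)*(16295 + 20065) = -47688 - (529 + 23718)*36360 = -47688 - 24247*36360 = -47688 - 1*881620920 = -47688 - 881620920 = -881668608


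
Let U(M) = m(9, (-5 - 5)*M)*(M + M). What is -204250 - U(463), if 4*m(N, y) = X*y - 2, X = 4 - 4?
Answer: -203787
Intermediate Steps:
X = 0
m(N, y) = -1/2 (m(N, y) = (0*y - 2)/4 = (0 - 2)/4 = (1/4)*(-2) = -1/2)
U(M) = -M (U(M) = -(M + M)/2 = -M)
-204250 - U(463) = -204250 - (-1)*463 = -204250 - 1*(-463) = -204250 + 463 = -203787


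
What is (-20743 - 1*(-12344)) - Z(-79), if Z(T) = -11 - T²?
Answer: -2147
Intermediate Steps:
(-20743 - 1*(-12344)) - Z(-79) = (-20743 - 1*(-12344)) - (-11 - 1*(-79)²) = (-20743 + 12344) - (-11 - 1*6241) = -8399 - (-11 - 6241) = -8399 - 1*(-6252) = -8399 + 6252 = -2147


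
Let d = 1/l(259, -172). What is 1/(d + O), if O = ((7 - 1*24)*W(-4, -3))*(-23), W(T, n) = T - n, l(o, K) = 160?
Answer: -160/62559 ≈ -0.0025576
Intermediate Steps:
d = 1/160 ≈ 0.0062500
O = -391 (O = ((7 - 1*24)*(-4 - 1*(-3)))*(-23) = ((7 - 24)*(-4 + 3))*(-23) = -17*(-1)*(-23) = 17*(-23) = -391)
1/(d + O) = 1/(1/160 - 391) = 1/(-62559/160) = -160/62559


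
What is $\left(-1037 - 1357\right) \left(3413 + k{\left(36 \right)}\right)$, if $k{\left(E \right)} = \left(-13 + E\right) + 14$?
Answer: $-8259300$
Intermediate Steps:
$k{\left(E \right)} = 1 + E$
$\left(-1037 - 1357\right) \left(3413 + k{\left(36 \right)}\right) = \left(-1037 - 1357\right) \left(3413 + \left(1 + 36\right)\right) = - 2394 \left(3413 + 37\right) = \left(-2394\right) 3450 = -8259300$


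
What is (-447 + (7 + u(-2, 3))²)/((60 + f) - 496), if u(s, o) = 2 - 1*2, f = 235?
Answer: 398/201 ≈ 1.9801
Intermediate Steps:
u(s, o) = 0 (u(s, o) = 2 - 2 = 0)
(-447 + (7 + u(-2, 3))²)/((60 + f) - 496) = (-447 + (7 + 0)²)/((60 + 235) - 496) = (-447 + 7²)/(295 - 496) = (-447 + 49)/(-201) = -398*(-1/201) = 398/201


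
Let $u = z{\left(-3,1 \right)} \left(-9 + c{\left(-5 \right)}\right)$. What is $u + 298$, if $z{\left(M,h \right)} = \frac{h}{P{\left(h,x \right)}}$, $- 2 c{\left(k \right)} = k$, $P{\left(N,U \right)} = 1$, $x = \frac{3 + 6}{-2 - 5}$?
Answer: $\frac{583}{2} \approx 291.5$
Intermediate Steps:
$x = - \frac{9}{7}$ ($x = \frac{9}{-7} = 9 \left(- \frac{1}{7}\right) = - \frac{9}{7} \approx -1.2857$)
$c{\left(k \right)} = - \frac{k}{2}$
$z{\left(M,h \right)} = h$ ($z{\left(M,h \right)} = \frac{h}{1} = h 1 = h$)
$u = - \frac{13}{2}$ ($u = 1 \left(-9 - - \frac{5}{2}\right) = 1 \left(-9 + \frac{5}{2}\right) = 1 \left(- \frac{13}{2}\right) = - \frac{13}{2} \approx -6.5$)
$u + 298 = - \frac{13}{2} + 298 = \frac{583}{2}$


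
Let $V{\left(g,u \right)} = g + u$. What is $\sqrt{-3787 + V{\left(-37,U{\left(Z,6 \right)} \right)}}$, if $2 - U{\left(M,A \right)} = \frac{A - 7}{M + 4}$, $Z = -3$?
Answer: $i \sqrt{3821} \approx 61.814 i$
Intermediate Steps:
$U{\left(M,A \right)} = 2 - \frac{-7 + A}{4 + M}$ ($U{\left(M,A \right)} = 2 - \frac{A - 7}{M + 4} = 2 - \frac{-7 + A}{4 + M}$)
$\sqrt{-3787 + V{\left(-37,U{\left(Z,6 \right)} \right)}} = \sqrt{-3787 - \left(37 - \frac{15 - 6 + 2 \left(-3\right)}{4 - 3}\right)} = \sqrt{-3787 - \left(37 - \frac{15 - 6 - 6}{1}\right)} = \sqrt{-3787 + \left(-37 + 1 \cdot 3\right)} = \sqrt{-3787 + \left(-37 + 3\right)} = \sqrt{-3787 - 34} = \sqrt{-3821} = i \sqrt{3821}$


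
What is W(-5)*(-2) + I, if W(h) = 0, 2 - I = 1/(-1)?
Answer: 3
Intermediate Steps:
I = 3 (I = 2 - 1/(-1) = 2 - 1*(-1) = 2 + 1 = 3)
W(-5)*(-2) + I = 0*(-2) + 3 = 0 + 3 = 3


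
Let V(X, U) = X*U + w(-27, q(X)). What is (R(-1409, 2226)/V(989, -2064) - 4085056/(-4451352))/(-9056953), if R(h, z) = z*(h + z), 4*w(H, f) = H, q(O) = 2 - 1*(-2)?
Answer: -1308711520/442454410724042589 ≈ -2.9578e-9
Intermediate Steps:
q(O) = 4 (q(O) = 2 + 2 = 4)
w(H, f) = H/4
V(X, U) = -27/4 + U*X (V(X, U) = X*U + (1/4)*(-27) = U*X - 27/4 = -27/4 + U*X)
(R(-1409, 2226)/V(989, -2064) - 4085056/(-4451352))/(-9056953) = ((2226*(-1409 + 2226))/(-27/4 - 2064*989) - 4085056/(-4451352))/(-9056953) = ((2226*817)/(-27/4 - 2041296) - 4085056*(-1/4451352))*(-1/9056953) = (1818642/(-8165211/4) + 16472/17949)*(-1/9056953) = (1818642*(-4/8165211) + 16472/17949)*(-1/9056953) = (-2424856/2721737 + 16472/17949)*(-1/9056953) = (1308711520/48852457413)*(-1/9056953) = -1308711520/442454410724042589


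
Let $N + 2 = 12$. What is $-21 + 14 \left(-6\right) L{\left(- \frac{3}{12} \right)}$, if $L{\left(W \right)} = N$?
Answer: $-861$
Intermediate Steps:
$N = 10$ ($N = -2 + 12 = 10$)
$L{\left(W \right)} = 10$
$-21 + 14 \left(-6\right) L{\left(- \frac{3}{12} \right)} = -21 + 14 \left(-6\right) 10 = -21 - 840 = -861$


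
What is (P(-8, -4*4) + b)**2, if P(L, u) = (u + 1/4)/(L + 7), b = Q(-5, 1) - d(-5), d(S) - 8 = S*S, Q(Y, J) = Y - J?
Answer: 8649/16 ≈ 540.56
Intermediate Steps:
d(S) = 8 + S**2 (d(S) = 8 + S*S = 8 + S**2)
b = -39 (b = (-5 - 1*1) - (8 + (-5)**2) = (-5 - 1) - (8 + 25) = -6 - 1*33 = -6 - 33 = -39)
P(L, u) = (1/4 + u)/(7 + L) (P(L, u) = (u + 1/4)/(7 + L) = (1/4 + u)/(7 + L))
(P(-8, -4*4) + b)**2 = ((1/4 - 4*4)/(7 - 8) - 39)**2 = ((1/4 - 16)/(-1) - 39)**2 = (-1*(-63/4) - 39)**2 = (63/4 - 39)**2 = (-93/4)**2 = 8649/16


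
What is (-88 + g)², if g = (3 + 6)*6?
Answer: 1156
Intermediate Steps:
g = 54 (g = 9*6 = 54)
(-88 + g)² = (-88 + 54)² = (-34)² = 1156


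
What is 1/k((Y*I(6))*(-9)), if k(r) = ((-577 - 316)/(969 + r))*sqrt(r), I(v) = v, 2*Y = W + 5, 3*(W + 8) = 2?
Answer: -344*sqrt(7)/6251 ≈ -0.14560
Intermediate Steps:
W = -22/3 (W = -8 + (1/3)*2 = -8 + 2/3 = -22/3 ≈ -7.3333)
Y = -7/6 (Y = (-22/3 + 5)/2 = (1/2)*(-7/3) = -7/6 ≈ -1.1667)
k(r) = -893*sqrt(r)/(969 + r) (k(r) = (-893/(969 + r))*sqrt(r) = -893*sqrt(r)/(969 + r))
1/k((Y*I(6))*(-9)) = 1/(-893*sqrt(-7/6*6*(-9))/(969 - 7/6*6*(-9))) = 1/(-893*sqrt(-7*(-9))/(969 - 7*(-9))) = 1/(-893*sqrt(63)/(969 + 63)) = 1/(-893*3*sqrt(7)/1032) = 1/(-893*3*sqrt(7)*1/1032) = 1/(-893*sqrt(7)/344) = -344*sqrt(7)/6251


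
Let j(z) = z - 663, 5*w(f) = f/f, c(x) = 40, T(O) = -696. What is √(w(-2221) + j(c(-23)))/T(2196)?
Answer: -I*√1730/1160 ≈ -0.035856*I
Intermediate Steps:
w(f) = ⅕ (w(f) = (f/f)/5 = (⅕)*1 = ⅕)
j(z) = -663 + z
√(w(-2221) + j(c(-23)))/T(2196) = √(⅕ + (-663 + 40))/(-696) = √(⅕ - 623)*(-1/696) = √(-3114/5)*(-1/696) = (3*I*√1730/5)*(-1/696) = -I*√1730/1160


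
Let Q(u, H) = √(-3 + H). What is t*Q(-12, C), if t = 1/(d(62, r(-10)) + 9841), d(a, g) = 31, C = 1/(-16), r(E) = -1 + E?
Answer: 7*I/39488 ≈ 0.00017727*I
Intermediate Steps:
C = -1/16 ≈ -0.062500
t = 1/9872 (t = 1/(31 + 9841) = 1/9872 ≈ 0.00010130)
t*Q(-12, C) = √(-3 - 1/16)/9872 = √(-49/16)/9872 = (7*I/4)/9872 = 7*I/39488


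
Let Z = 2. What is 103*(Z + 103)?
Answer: 10815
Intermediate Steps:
103*(Z + 103) = 103*(2 + 103) = 103*105 = 10815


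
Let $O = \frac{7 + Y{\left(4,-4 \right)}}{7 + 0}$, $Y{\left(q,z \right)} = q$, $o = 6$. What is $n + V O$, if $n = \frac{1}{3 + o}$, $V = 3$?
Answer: $\frac{304}{63} \approx 4.8254$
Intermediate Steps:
$O = \frac{11}{7}$ ($O = \frac{7 + 4}{7 + 0} = \frac{11}{7} \approx 1.5714$)
$n = \frac{1}{9}$ ($n = \frac{1}{3 + 6} = \frac{1}{9} \approx 0.11111$)
$n + V O = \frac{1}{9} + 3 \cdot \frac{11}{7} = \frac{1}{9} + \frac{33}{7} = \frac{304}{63}$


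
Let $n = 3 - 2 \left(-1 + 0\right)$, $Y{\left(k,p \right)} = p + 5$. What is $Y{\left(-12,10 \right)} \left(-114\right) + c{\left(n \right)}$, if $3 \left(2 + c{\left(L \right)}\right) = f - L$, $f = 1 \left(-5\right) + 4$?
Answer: $-1714$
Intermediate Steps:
$f = -1$ ($f = -5 + 4 = -1$)
$Y{\left(k,p \right)} = 5 + p$
$n = 5$ ($n = 3 - -2 = 3 + 2 = 5$)
$c{\left(L \right)} = - \frac{7}{3} - \frac{L}{3}$ ($c{\left(L \right)} = -2 + \frac{-1 - L}{3} = -2 - \left(\frac{1}{3} + \frac{L}{3}\right) = - \frac{7}{3} - \frac{L}{3}$)
$Y{\left(-12,10 \right)} \left(-114\right) + c{\left(n \right)} = \left(5 + 10\right) \left(-114\right) - 4 = 15 \left(-114\right) - 4 = -1710 - 4 = -1714$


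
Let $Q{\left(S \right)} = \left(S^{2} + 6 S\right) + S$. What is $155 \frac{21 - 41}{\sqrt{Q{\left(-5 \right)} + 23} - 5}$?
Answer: $\frac{3875}{3} + \frac{775 \sqrt{13}}{3} \approx 2223.1$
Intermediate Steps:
$Q{\left(S \right)} = S^{2} + 7 S$
$155 \frac{21 - 41}{\sqrt{Q{\left(-5 \right)} + 23} - 5} = 155 \frac{21 - 41}{\sqrt{- 5 \left(7 - 5\right) + 23} - 5} = 155 \left(- \frac{20}{\sqrt{\left(-5\right) 2 + 23} - 5}\right) = 155 \left(- \frac{20}{\sqrt{-10 + 23} - 5}\right) = 155 \left(- \frac{20}{\sqrt{13} - 5}\right) = 155 \left(- \frac{20}{-5 + \sqrt{13}}\right) = - \frac{3100}{-5 + \sqrt{13}}$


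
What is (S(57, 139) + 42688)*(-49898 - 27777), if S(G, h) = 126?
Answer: -3325577450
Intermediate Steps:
(S(57, 139) + 42688)*(-49898 - 27777) = (126 + 42688)*(-49898 - 27777) = 42814*(-77675) = -3325577450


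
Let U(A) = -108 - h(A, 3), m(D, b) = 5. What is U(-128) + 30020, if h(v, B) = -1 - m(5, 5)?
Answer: 29918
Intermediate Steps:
h(v, B) = -6 (h(v, B) = -1 - 1*5 = -1 - 5 = -6)
U(A) = -102 (U(A) = -108 - 1*(-6) = -108 + 6 = -102)
U(-128) + 30020 = -102 + 30020 = 29918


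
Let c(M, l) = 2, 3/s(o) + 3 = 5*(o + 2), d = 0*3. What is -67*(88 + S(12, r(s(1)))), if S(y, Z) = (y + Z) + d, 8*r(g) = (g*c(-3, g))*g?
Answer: -428867/64 ≈ -6701.0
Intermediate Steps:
d = 0
s(o) = 3/(7 + 5*o) (s(o) = 3/(-3 + 5*(o + 2)) = 3/(-3 + 5*(2 + o)) = 3/(-3 + (10 + 5*o)) = 3/(7 + 5*o))
r(g) = g**2/4 (r(g) = ((g*2)*g)/8 = ((2*g)*g)/8 = (2*g**2)/8 = g**2/4)
S(y, Z) = Z + y (S(y, Z) = (y + Z) + 0 = (Z + y) + 0 = Z + y)
-67*(88 + S(12, r(s(1)))) = -67*(88 + ((3/(7 + 5*1))**2/4 + 12)) = -67*(88 + ((3/(7 + 5))**2/4 + 12)) = -67*(88 + ((3/12)**2/4 + 12)) = -67*(88 + ((3*(1/12))**2/4 + 12)) = -67*(88 + ((1/4)**2/4 + 12)) = -67*(88 + ((1/4)*(1/16) + 12)) = -67*(88 + (1/64 + 12)) = -67*(88 + 769/64) = -67*6401/64 = -428867/64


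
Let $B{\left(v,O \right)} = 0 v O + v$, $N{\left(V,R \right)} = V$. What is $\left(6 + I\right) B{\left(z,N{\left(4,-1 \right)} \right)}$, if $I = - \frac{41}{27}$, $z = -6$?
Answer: $- \frac{242}{9} \approx -26.889$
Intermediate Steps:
$I = - \frac{41}{27}$ ($I = \left(-41\right) \frac{1}{27} = - \frac{41}{27} \approx -1.5185$)
$B{\left(v,O \right)} = v$ ($B{\left(v,O \right)} = 0 O + v = 0 + v = v$)
$\left(6 + I\right) B{\left(z,N{\left(4,-1 \right)} \right)} = \left(6 - \frac{41}{27}\right) \left(-6\right) = \frac{121}{27} \left(-6\right) = - \frac{242}{9}$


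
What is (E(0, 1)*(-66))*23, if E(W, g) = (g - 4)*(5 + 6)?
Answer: 50094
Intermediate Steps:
E(W, g) = -44 + 11*g (E(W, g) = (-4 + g)*11 = -44 + 11*g)
(E(0, 1)*(-66))*23 = ((-44 + 11*1)*(-66))*23 = ((-44 + 11)*(-66))*23 = -33*(-66)*23 = 2178*23 = 50094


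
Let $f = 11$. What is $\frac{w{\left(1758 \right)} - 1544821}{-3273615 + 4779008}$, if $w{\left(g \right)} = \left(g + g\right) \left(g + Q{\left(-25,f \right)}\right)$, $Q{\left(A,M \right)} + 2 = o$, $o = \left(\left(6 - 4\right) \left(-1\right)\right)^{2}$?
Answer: $\frac{4643339}{1505393} \approx 3.0845$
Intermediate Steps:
$o = 4$ ($o = \left(2 \left(-1\right)\right)^{2} = \left(-2\right)^{2} = 4$)
$Q{\left(A,M \right)} = 2$ ($Q{\left(A,M \right)} = -2 + 4 = 2$)
$w{\left(g \right)} = 2 g \left(2 + g\right)$ ($w{\left(g \right)} = \left(g + g\right) \left(g + 2\right) = 2 g \left(2 + g\right)$)
$\frac{w{\left(1758 \right)} - 1544821}{-3273615 + 4779008} = \frac{2 \cdot 1758 \left(2 + 1758\right) - 1544821}{-3273615 + 4779008} = \frac{2 \cdot 1758 \cdot 1760 - 1544821}{1505393} = \left(6188160 - 1544821\right) \frac{1}{1505393} = 4643339 \cdot \frac{1}{1505393} = \frac{4643339}{1505393}$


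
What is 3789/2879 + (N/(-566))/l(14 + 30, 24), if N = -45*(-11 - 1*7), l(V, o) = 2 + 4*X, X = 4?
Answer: 2015019/1629514 ≈ 1.2366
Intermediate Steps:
l(V, o) = 18 (l(V, o) = 2 + 4*4 = 2 + 16 = 18)
N = 810 (N = -45*(-11 - 7) = -45*(-18) = 810)
3789/2879 + (N/(-566))/l(14 + 30, 24) = 3789/2879 + (810/(-566))/18 = 3789*(1/2879) + (810*(-1/566))*(1/18) = 3789/2879 - 405/283*1/18 = 3789/2879 - 45/566 = 2015019/1629514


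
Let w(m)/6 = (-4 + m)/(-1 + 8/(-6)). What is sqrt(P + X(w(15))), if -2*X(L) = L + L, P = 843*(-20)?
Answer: I*sqrt(824754)/7 ≈ 129.74*I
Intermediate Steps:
P = -16860
w(m) = 72/7 - 18*m/7 (w(m) = 6*((-4 + m)/(-1 + 8/(-6))) = 6*((-4 + m)/(-1 + 8*(-1/6))) = 6*((-4 + m)/(-1 - 4/3)) = 6*((-4 + m)/(-7/3)) = 6*((-4 + m)*(-3/7)) = 6*(12/7 - 3*m/7) = 72/7 - 18*m/7)
X(L) = -L (X(L) = -(L + L)/2 = -L)
sqrt(P + X(w(15))) = sqrt(-16860 - (72/7 - 18/7*15)) = sqrt(-16860 - (72/7 - 270/7)) = sqrt(-16860 - 1*(-198/7)) = sqrt(-16860 + 198/7) = sqrt(-117822/7) = I*sqrt(824754)/7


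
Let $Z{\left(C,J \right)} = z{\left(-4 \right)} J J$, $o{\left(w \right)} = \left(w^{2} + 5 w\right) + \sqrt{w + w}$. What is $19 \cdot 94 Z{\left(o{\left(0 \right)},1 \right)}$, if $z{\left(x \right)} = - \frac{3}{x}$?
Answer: $\frac{2679}{2} \approx 1339.5$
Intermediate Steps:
$o{\left(w \right)} = w^{2} + 5 w + \sqrt{2} \sqrt{w}$ ($o{\left(w \right)} = \left(w^{2} + 5 w\right) + \sqrt{2 w} = \left(w^{2} + 5 w\right) + \sqrt{2} \sqrt{w} = w^{2} + 5 w + \sqrt{2} \sqrt{w}$)
$Z{\left(C,J \right)} = \frac{3 J^{2}}{4}$ ($Z{\left(C,J \right)} = - \frac{3}{-4} J J = \left(-3\right) \left(- \frac{1}{4}\right) J J = \frac{3 J}{4} J = \frac{3 J^{2}}{4}$)
$19 \cdot 94 Z{\left(o{\left(0 \right)},1 \right)} = 19 \cdot 94 \frac{3 \cdot 1^{2}}{4} = 1786 \cdot \frac{3}{4} \cdot 1 = 1786 \cdot \frac{3}{4} = \frac{2679}{2}$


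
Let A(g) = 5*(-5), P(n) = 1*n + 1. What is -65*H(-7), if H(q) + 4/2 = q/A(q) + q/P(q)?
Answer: 1079/30 ≈ 35.967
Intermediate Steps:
P(n) = 1 + n (P(n) = n + 1 = 1 + n)
A(g) = -25
H(q) = -2 - q/25 + q/(1 + q) (H(q) = -2 + (q/(-25) + q/(1 + q)) = -2 + (q*(-1/25) + q/(1 + q)) = -2 + (-q/25 + q/(1 + q)) = -2 - q/25 + q/(1 + q))
-65*H(-7) = -13*(-50 - 1*(-7)² - 26*(-7))/(5*(1 - 7)) = -13*(-50 - 1*49 + 182)/(5*(-6)) = -13*(-1)*(-50 - 49 + 182)/(5*6) = -13*(-1)*83/(5*6) = -65*(-83/150) = 1079/30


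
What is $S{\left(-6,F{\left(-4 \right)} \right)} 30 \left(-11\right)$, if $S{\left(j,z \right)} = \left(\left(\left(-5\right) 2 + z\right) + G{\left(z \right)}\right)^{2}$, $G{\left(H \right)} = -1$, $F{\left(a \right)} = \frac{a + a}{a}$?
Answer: $-26730$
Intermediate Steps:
$F{\left(a \right)} = 2$ ($F{\left(a \right)} = \frac{2 a}{a} = 2$)
$S{\left(j,z \right)} = \left(-11 + z\right)^{2}$ ($S{\left(j,z \right)} = \left(\left(\left(-5\right) 2 + z\right) - 1\right)^{2} = \left(\left(-10 + z\right) - 1\right)^{2} = \left(-11 + z\right)^{2}$)
$S{\left(-6,F{\left(-4 \right)} \right)} 30 \left(-11\right) = \left(-11 + 2\right)^{2} \cdot 30 \left(-11\right) = \left(-9\right)^{2} \cdot 30 \left(-11\right) = 81 \cdot 30 \left(-11\right) = 2430 \left(-11\right) = -26730$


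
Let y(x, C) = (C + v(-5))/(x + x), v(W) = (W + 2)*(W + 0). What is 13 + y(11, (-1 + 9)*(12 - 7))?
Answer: 31/2 ≈ 15.500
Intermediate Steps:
v(W) = W*(2 + W) (v(W) = (2 + W)*W = W*(2 + W))
y(x, C) = (15 + C)/(2*x) (y(x, C) = (C - 5*(2 - 5))/(x + x) = (C - 5*(-3))/((2*x)) = (C + 15)*(1/(2*x)) = (15 + C)*(1/(2*x)) = (15 + C)/(2*x))
13 + y(11, (-1 + 9)*(12 - 7)) = 13 + (1/2)*(15 + (-1 + 9)*(12 - 7))/11 = 13 + (1/2)*(1/11)*(15 + 8*5) = 13 + (1/2)*(1/11)*(15 + 40) = 13 + (1/2)*(1/11)*55 = 13 + 5/2 = 31/2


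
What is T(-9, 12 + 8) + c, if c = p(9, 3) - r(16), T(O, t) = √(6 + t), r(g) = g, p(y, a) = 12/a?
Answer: -12 + √26 ≈ -6.9010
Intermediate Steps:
c = -12 (c = 12/3 - 1*16 = 12*(⅓) - 16 = 4 - 16 = -12)
T(-9, 12 + 8) + c = √(6 + (12 + 8)) - 12 = √(6 + 20) - 12 = √26 - 12 = -12 + √26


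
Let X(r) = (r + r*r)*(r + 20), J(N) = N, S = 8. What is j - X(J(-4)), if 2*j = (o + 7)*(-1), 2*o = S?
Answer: -395/2 ≈ -197.50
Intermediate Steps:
o = 4 (o = (1/2)*8 = 4)
j = -11/2 (j = ((4 + 7)*(-1))/2 = (11*(-1))/2 = (1/2)*(-11) = -11/2 ≈ -5.5000)
X(r) = (20 + r)*(r + r**2) (X(r) = (r + r**2)*(20 + r) = (20 + r)*(r + r**2))
j - X(J(-4)) = -11/2 - (-4)*(20 + (-4)**2 + 21*(-4)) = -11/2 - (-4)*(20 + 16 - 84) = -11/2 - (-4)*(-48) = -11/2 - 1*192 = -11/2 - 192 = -395/2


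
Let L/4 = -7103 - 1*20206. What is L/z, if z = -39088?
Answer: 27309/9772 ≈ 2.7946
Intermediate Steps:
L = -109236 (L = 4*(-7103 - 1*20206) = 4*(-7103 - 20206) = 4*(-27309) = -109236)
L/z = -109236/(-39088) = -109236*(-1/39088) = 27309/9772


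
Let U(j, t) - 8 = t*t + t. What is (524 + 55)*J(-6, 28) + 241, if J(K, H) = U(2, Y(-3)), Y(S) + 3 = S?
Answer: 22243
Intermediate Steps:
Y(S) = -3 + S
U(j, t) = 8 + t + t² (U(j, t) = 8 + (t*t + t) = 8 + (t² + t) = 8 + (t + t²) = 8 + t + t²)
J(K, H) = 38 (J(K, H) = 8 + (-3 - 3) + (-3 - 3)² = 8 - 6 + (-6)² = 8 - 6 + 36 = 38)
(524 + 55)*J(-6, 28) + 241 = (524 + 55)*38 + 241 = 579*38 + 241 = 22002 + 241 = 22243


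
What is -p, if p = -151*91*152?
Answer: 2088632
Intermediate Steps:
p = -2088632 (p = -13741*152 = -2088632)
-p = -1*(-2088632) = 2088632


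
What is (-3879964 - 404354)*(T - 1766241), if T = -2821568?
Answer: 19655632679262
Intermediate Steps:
(-3879964 - 404354)*(T - 1766241) = (-3879964 - 404354)*(-2821568 - 1766241) = -4284318*(-4587809) = 19655632679262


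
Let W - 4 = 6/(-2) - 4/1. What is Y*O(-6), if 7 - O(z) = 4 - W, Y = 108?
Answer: 0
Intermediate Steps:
W = -3 (W = 4 + (6/(-2) - 4/1) = 4 + (6*(-½) - 4*1) = 4 + (-3 - 4) = 4 - 7 = -3)
O(z) = 0 (O(z) = 7 - (4 - 1*(-3)) = 7 - (4 + 3) = 7 - 1*7 = 7 - 7 = 0)
Y*O(-6) = 108*0 = 0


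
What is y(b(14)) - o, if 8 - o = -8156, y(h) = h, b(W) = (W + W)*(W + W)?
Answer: -7380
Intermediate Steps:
b(W) = 4*W² (b(W) = (2*W)*(2*W) = 4*W²)
o = 8164 (o = 8 - 1*(-8156) = 8 + 8156 = 8164)
y(b(14)) - o = 4*14² - 1*8164 = 4*196 - 8164 = 784 - 8164 = -7380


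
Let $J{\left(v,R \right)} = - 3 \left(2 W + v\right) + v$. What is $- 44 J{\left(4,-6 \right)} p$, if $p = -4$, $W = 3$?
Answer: $-4576$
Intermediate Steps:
$J{\left(v,R \right)} = -18 - 2 v$ ($J{\left(v,R \right)} = - 3 \left(2 \cdot 3 + v\right) + v = - 3 \left(6 + v\right) + v = \left(-18 - 3 v\right) + v = -18 - 2 v$)
$- 44 J{\left(4,-6 \right)} p = - 44 \left(-18 - 8\right) \left(-4\right) = \left(-44\right) \left(-26\right) \left(-4\right) = 1144 \left(-4\right) = -4576$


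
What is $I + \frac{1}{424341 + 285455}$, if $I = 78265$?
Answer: $\frac{55552183941}{709796} \approx 78265.0$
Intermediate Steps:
$I + \frac{1}{424341 + 285455} = 78265 + \frac{1}{424341 + 285455} = 78265 + \frac{1}{709796} = \frac{55552183941}{709796}$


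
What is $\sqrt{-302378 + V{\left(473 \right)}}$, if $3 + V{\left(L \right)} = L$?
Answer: $2 i \sqrt{75477} \approx 549.46 i$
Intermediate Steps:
$V{\left(L \right)} = -3 + L$
$\sqrt{-302378 + V{\left(473 \right)}} = \sqrt{-302378 + \left(-3 + 473\right)} = \sqrt{-302378 + 470} = \sqrt{-301908} = 2 i \sqrt{75477}$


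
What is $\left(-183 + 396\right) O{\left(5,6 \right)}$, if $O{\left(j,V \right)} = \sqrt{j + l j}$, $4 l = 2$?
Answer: $\frac{213 \sqrt{30}}{2} \approx 583.32$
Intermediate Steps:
$l = \frac{1}{2}$ ($l = \frac{1}{4} \cdot 2 = \frac{1}{2} \approx 0.5$)
$O{\left(j,V \right)} = \frac{\sqrt{6} \sqrt{j}}{2}$ ($O{\left(j,V \right)} = \sqrt{j + \frac{j}{2}} = \sqrt{\frac{3 j}{2}} = \frac{\sqrt{6} \sqrt{j}}{2}$)
$\left(-183 + 396\right) O{\left(5,6 \right)} = \left(-183 + 396\right) \frac{\sqrt{6} \sqrt{5}}{2} = 213 \frac{\sqrt{30}}{2} = \frac{213 \sqrt{30}}{2}$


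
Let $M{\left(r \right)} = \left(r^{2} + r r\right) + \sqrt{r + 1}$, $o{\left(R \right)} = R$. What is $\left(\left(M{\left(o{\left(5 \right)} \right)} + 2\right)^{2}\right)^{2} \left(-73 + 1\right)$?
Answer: $-533447712 - 40584960 \sqrt{6} \approx -6.3286 \cdot 10^{8}$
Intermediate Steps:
$M{\left(r \right)} = \sqrt{1 + r} + 2 r^{2}$ ($M{\left(r \right)} = \left(r^{2} + r^{2}\right) + \sqrt{1 + r} = 2 r^{2} + \sqrt{1 + r} = \sqrt{1 + r} + 2 r^{2}$)
$\left(\left(M{\left(o{\left(5 \right)} \right)} + 2\right)^{2}\right)^{2} \left(-73 + 1\right) = \left(\left(\left(\sqrt{1 + 5} + 2 \cdot 5^{2}\right) + 2\right)^{2}\right)^{2} \left(-73 + 1\right) = \left(\left(\left(\sqrt{6} + 2 \cdot 25\right) + 2\right)^{2}\right)^{2} \left(-72\right) = \left(\left(\left(\sqrt{6} + 50\right) + 2\right)^{2}\right)^{2} \left(-72\right) = \left(\left(\left(50 + \sqrt{6}\right) + 2\right)^{2}\right)^{2} \left(-72\right) = \left(\left(52 + \sqrt{6}\right)^{2}\right)^{2} \left(-72\right) = \left(52 + \sqrt{6}\right)^{4} \left(-72\right) = - 72 \left(52 + \sqrt{6}\right)^{4}$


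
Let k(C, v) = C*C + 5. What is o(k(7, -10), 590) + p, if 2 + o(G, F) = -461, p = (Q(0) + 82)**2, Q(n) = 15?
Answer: 8946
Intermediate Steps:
k(C, v) = 5 + C**2 (k(C, v) = C**2 + 5 = 5 + C**2)
p = 9409 (p = (15 + 82)**2 = 97**2 = 9409)
o(G, F) = -463 (o(G, F) = -2 - 461 = -463)
o(k(7, -10), 590) + p = -463 + 9409 = 8946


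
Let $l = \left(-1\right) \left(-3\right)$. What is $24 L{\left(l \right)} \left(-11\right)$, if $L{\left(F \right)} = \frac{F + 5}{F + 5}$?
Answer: $-264$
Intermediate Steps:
$l = 3$
$L{\left(F \right)} = 1$ ($L{\left(F \right)} = \frac{5 + F}{5 + F} = 1$)
$24 L{\left(l \right)} \left(-11\right) = 24 \cdot 1 \left(-11\right) = 24 \left(-11\right) = -264$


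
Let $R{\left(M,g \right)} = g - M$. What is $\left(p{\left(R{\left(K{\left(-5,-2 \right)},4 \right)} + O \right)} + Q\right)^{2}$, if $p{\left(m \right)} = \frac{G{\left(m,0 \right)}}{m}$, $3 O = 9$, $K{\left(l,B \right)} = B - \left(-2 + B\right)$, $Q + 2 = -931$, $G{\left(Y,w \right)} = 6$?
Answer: $\frac{21706281}{25} \approx 8.6825 \cdot 10^{5}$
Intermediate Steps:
$Q = -933$ ($Q = -2 - 931 = -933$)
$K{\left(l,B \right)} = 2$
$O = 3$ ($O = \frac{1}{3} \cdot 9 = 3$)
$p{\left(m \right)} = \frac{6}{m}$
$\left(p{\left(R{\left(K{\left(-5,-2 \right)},4 \right)} + O \right)} + Q\right)^{2} = \left(\frac{6}{\left(4 - 2\right) + 3} - 933\right)^{2} = \left(\frac{6}{2 + 3} - 933\right)^{2} = \left(\frac{6}{5} - 933\right)^{2} = \left(- \frac{4659}{5}\right)^{2} = \frac{21706281}{25}$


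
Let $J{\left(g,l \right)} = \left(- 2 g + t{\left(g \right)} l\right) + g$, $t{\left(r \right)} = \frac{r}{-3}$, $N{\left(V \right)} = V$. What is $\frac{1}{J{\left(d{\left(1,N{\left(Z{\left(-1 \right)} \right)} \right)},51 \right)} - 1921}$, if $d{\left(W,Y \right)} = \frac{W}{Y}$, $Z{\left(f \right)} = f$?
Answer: $- \frac{1}{1903} \approx -0.00052549$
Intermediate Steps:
$t{\left(r \right)} = - \frac{r}{3}$ ($t{\left(r \right)} = r \left(- \frac{1}{3}\right) = - \frac{r}{3}$)
$J{\left(g,l \right)} = - g - \frac{g l}{3}$ ($J{\left(g,l \right)} = \left(- 2 g + - \frac{g}{3} l\right) + g = \left(- 2 g - \frac{g l}{3}\right) + g = - g - \frac{g l}{3}$)
$\frac{1}{J{\left(d{\left(1,N{\left(Z{\left(-1 \right)} \right)} \right)},51 \right)} - 1921} = \frac{1}{\frac{1 \frac{1}{-1} \left(-3 - 51\right)}{3} - 1921} = \frac{1}{\frac{1 \left(-1\right) \left(-3 - 51\right)}{3} - 1921} = \frac{1}{\frac{1}{3} \left(-1\right) \left(-54\right) - 1921} = \frac{1}{18 - 1921} = \frac{1}{-1903} = - \frac{1}{1903}$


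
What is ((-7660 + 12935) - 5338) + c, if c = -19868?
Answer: -19931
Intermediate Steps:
((-7660 + 12935) - 5338) + c = ((-7660 + 12935) - 5338) - 19868 = (5275 - 5338) - 19868 = -63 - 19868 = -19931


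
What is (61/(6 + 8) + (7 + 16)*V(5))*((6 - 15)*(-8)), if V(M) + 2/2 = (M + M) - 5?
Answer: 48564/7 ≈ 6937.7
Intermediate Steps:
V(M) = -6 + 2*M (V(M) = -1 + ((M + M) - 5) = -1 + (2*M - 5) = -1 + (-5 + 2*M) = -6 + 2*M)
(61/(6 + 8) + (7 + 16)*V(5))*((6 - 15)*(-8)) = (61/(6 + 8) + (7 + 16)*(-6 + 2*5))*((6 - 15)*(-8)) = (61/14 + 23*(-6 + 10))*(-9*(-8)) = (61*(1/14) + 23*4)*72 = (61/14 + 92)*72 = (1349/14)*72 = 48564/7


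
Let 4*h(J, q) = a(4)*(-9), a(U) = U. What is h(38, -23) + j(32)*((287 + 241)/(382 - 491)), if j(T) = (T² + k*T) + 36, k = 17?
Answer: -847893/109 ≈ -7778.8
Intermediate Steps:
j(T) = 36 + T² + 17*T (j(T) = (T² + 17*T) + 36 = 36 + T² + 17*T)
h(J, q) = -9 (h(J, q) = (4*(-9))/4 = (¼)*(-36) = -9)
h(38, -23) + j(32)*((287 + 241)/(382 - 491)) = -9 + (36 + 32² + 17*32)*((287 + 241)/(382 - 491)) = -9 + (36 + 1024 + 544)*(528/(-109)) = -9 + 1604*(528*(-1/109)) = -9 + 1604*(-528/109) = -9 - 846912/109 = -847893/109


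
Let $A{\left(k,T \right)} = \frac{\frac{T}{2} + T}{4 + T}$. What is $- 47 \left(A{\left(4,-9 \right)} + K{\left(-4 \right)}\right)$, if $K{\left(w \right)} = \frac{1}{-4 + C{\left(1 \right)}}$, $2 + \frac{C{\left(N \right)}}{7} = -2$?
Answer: $- \frac{20069}{160} \approx -125.43$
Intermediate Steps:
$C{\left(N \right)} = -28$ ($C{\left(N \right)} = -14 + 7 \left(-2\right) = -14 - 14 = -28$)
$K{\left(w \right)} = - \frac{1}{32}$ ($K{\left(w \right)} = \frac{1}{-4 - 28} = \frac{1}{-32} = - \frac{1}{32}$)
$A{\left(k,T \right)} = \frac{3 T}{2 \left(4 + T\right)}$ ($A{\left(k,T \right)} = \frac{T \frac{1}{2} + T}{4 + T} = \frac{\frac{T}{2} + T}{4 + T} = \frac{\frac{3}{2} T}{4 + T} = \frac{3 T}{2 \left(4 + T\right)}$)
$- 47 \left(A{\left(4,-9 \right)} + K{\left(-4 \right)}\right) = - 47 \left(\frac{3}{2} \left(-9\right) \frac{1}{4 - 9} - \frac{1}{32}\right) = - 47 \left(\frac{3}{2} \left(-9\right) \frac{1}{-5} - \frac{1}{32}\right) = - 47 \left(\frac{3}{2} \left(-9\right) \left(- \frac{1}{5}\right) - \frac{1}{32}\right) = - 47 \left(\frac{27}{10} - \frac{1}{32}\right) = \left(-47\right) \frac{427}{160} = - \frac{20069}{160}$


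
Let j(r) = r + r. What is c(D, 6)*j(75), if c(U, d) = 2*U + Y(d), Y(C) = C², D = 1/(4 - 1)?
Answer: 5500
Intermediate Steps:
j(r) = 2*r
D = ⅓ (D = 1/3 = ⅓ ≈ 0.33333)
c(U, d) = d² + 2*U (c(U, d) = 2*U + d² = d² + 2*U)
c(D, 6)*j(75) = (6² + 2*(⅓))*(2*75) = (36 + ⅔)*150 = (110/3)*150 = 5500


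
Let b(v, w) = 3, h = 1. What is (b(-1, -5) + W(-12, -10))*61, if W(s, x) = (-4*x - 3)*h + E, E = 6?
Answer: 2806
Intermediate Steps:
W(s, x) = 3 - 4*x (W(s, x) = (-4*x - 3)*1 + 6 = (-3 - 4*x)*1 + 6 = (-3 - 4*x) + 6 = 3 - 4*x)
(b(-1, -5) + W(-12, -10))*61 = (3 + (3 - 4*(-10)))*61 = (3 + (3 + 40))*61 = (3 + 43)*61 = 46*61 = 2806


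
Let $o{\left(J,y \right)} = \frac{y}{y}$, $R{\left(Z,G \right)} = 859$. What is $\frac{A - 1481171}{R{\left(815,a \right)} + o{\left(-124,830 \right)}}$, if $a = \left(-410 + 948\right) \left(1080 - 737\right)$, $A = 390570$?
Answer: $- \frac{1090601}{860} \approx -1268.1$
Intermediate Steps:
$a = 184534$ ($a = 538 \cdot 343 = 184534$)
$o{\left(J,y \right)} = 1$
$\frac{A - 1481171}{R{\left(815,a \right)} + o{\left(-124,830 \right)}} = \frac{390570 - 1481171}{859 + 1} = - \frac{1090601}{860}$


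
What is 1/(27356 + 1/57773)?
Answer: 57773/1580438189 ≈ 3.6555e-5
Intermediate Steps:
1/(27356 + 1/57773) = 1/(1580438189/57773) = 57773/1580438189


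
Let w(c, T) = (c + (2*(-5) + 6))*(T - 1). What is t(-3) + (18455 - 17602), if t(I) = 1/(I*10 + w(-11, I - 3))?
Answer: 63976/75 ≈ 853.01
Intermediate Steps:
w(c, T) = (-1 + T)*(-4 + c) (w(c, T) = (c + (-10 + 6))*(-1 + T) = (c - 4)*(-1 + T) = (-4 + c)*(-1 + T) = (-1 + T)*(-4 + c))
t(I) = 1/(60 - 5*I) (t(I) = 1/(I*10 + (4 - 1*(-11) - 4*(I - 3) + (I - 3)*(-11))) = 1/(10*I + (4 + 11 - 4*(-3 + I) + (-3 + I)*(-11))) = 1/(10*I + (4 + 11 + (12 - 4*I) + (33 - 11*I))) = 1/(10*I + (60 - 15*I)) = 1/(60 - 5*I))
t(-3) + (18455 - 17602) = 1/(5*(12 - 1*(-3))) + (18455 - 17602) = 1/(5*(12 + 3)) + 853 = (⅕)/15 + 853 = (⅕)*(1/15) + 853 = 1/75 + 853 = 63976/75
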